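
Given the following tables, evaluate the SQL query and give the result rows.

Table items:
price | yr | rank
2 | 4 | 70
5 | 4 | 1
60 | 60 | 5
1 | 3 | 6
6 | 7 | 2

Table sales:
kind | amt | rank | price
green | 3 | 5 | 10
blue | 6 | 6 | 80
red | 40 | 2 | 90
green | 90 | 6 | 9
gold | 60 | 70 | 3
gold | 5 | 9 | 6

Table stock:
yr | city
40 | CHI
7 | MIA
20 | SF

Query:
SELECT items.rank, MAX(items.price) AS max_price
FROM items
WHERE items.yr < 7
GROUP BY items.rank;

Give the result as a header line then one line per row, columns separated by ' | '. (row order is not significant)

== RESULT ==
items.rank | max_price
70 | 2
1 | 5
6 | 1

Derivation:
After WHERE (3 rows):
items.price | items.yr | items.rank
2 | 4 | 70
5 | 4 | 1
1 | 3 | 6
After GROUP BY (3 rows):
items.rank | max_price
70 | 2
1 | 5
6 | 1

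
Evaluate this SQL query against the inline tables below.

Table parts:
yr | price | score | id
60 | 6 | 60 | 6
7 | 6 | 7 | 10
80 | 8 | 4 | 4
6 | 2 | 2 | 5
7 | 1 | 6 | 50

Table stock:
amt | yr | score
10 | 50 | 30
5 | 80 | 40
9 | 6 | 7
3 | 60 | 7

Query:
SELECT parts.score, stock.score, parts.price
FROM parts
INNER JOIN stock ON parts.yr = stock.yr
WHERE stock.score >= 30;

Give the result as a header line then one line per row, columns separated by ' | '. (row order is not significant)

== RESULT ==
parts.score | stock.score | parts.price
4 | 40 | 8

Derivation:
After JOIN stock (3 rows):
parts.yr | parts.price | parts.score | parts.id | stock.amt | stock.yr | stock.score
60 | 6 | 60 | 6 | 3 | 60 | 7
80 | 8 | 4 | 4 | 5 | 80 | 40
6 | 2 | 2 | 5 | 9 | 6 | 7
After WHERE (1 rows):
parts.yr | parts.price | parts.score | parts.id | stock.amt | stock.yr | stock.score
80 | 8 | 4 | 4 | 5 | 80 | 40
After SELECT (1 rows):
parts.score | stock.score | parts.price
4 | 40 | 8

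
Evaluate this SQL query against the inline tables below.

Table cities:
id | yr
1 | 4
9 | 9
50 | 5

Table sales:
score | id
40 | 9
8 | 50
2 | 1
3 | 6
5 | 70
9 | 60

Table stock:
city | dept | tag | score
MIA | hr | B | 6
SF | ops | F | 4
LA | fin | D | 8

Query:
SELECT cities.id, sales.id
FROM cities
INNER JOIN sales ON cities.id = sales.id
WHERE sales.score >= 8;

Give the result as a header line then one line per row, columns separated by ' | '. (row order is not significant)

== RESULT ==
cities.id | sales.id
9 | 9
50 | 50

Derivation:
After JOIN sales (3 rows):
cities.id | cities.yr | sales.score | sales.id
1 | 4 | 2 | 1
9 | 9 | 40 | 9
50 | 5 | 8 | 50
After WHERE (2 rows):
cities.id | cities.yr | sales.score | sales.id
9 | 9 | 40 | 9
50 | 5 | 8 | 50
After SELECT (2 rows):
cities.id | sales.id
9 | 9
50 | 50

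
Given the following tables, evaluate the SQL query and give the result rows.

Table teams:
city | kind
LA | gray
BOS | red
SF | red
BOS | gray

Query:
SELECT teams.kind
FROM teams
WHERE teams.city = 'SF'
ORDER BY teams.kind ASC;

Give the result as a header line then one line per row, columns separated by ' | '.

== RESULT ==
teams.kind
red

Derivation:
After WHERE (1 rows):
teams.city | teams.kind
SF | red
After SELECT (1 rows):
teams.kind
red
After ORDER BY (1 rows):
teams.kind
red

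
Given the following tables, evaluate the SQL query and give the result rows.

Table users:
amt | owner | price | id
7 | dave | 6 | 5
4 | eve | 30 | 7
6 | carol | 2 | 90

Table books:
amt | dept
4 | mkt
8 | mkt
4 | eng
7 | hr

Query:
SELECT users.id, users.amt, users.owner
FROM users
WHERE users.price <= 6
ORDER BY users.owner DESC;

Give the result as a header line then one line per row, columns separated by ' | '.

After WHERE (2 rows):
users.amt | users.owner | users.price | users.id
7 | dave | 6 | 5
6 | carol | 2 | 90
After SELECT (2 rows):
users.id | users.amt | users.owner
5 | 7 | dave
90 | 6 | carol
After ORDER BY (2 rows):
users.id | users.amt | users.owner
5 | 7 | dave
90 | 6 | carol

== RESULT ==
users.id | users.amt | users.owner
5 | 7 | dave
90 | 6 | carol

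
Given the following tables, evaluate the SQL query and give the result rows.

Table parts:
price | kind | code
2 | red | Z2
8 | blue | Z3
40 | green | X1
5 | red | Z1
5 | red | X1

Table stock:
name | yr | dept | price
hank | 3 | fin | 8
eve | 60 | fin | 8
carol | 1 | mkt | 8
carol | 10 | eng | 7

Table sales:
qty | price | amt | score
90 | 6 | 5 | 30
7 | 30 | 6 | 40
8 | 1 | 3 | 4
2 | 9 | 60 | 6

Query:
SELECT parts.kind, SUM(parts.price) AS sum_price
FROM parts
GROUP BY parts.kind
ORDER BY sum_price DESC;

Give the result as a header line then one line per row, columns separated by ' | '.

After GROUP BY (3 rows):
parts.kind | sum_price
red | 12
blue | 8
green | 40
After ORDER BY (3 rows):
parts.kind | sum_price
green | 40
red | 12
blue | 8

== RESULT ==
parts.kind | sum_price
green | 40
red | 12
blue | 8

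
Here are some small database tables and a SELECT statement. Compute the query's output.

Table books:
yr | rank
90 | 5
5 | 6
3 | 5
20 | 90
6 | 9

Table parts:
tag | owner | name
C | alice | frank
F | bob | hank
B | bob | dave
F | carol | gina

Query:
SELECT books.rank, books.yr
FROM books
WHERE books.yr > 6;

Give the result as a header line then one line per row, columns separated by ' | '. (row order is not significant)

== RESULT ==
books.rank | books.yr
5 | 90
90 | 20

Derivation:
After WHERE (2 rows):
books.yr | books.rank
90 | 5
20 | 90
After SELECT (2 rows):
books.rank | books.yr
5 | 90
90 | 20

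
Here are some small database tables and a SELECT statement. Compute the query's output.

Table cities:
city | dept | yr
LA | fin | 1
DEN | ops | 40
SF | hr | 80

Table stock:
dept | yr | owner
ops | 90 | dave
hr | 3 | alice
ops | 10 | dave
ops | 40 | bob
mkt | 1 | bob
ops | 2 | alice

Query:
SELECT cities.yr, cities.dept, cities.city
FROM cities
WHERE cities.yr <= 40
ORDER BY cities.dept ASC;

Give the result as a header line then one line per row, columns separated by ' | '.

After WHERE (2 rows):
cities.city | cities.dept | cities.yr
LA | fin | 1
DEN | ops | 40
After SELECT (2 rows):
cities.yr | cities.dept | cities.city
1 | fin | LA
40 | ops | DEN
After ORDER BY (2 rows):
cities.yr | cities.dept | cities.city
1 | fin | LA
40 | ops | DEN

== RESULT ==
cities.yr | cities.dept | cities.city
1 | fin | LA
40 | ops | DEN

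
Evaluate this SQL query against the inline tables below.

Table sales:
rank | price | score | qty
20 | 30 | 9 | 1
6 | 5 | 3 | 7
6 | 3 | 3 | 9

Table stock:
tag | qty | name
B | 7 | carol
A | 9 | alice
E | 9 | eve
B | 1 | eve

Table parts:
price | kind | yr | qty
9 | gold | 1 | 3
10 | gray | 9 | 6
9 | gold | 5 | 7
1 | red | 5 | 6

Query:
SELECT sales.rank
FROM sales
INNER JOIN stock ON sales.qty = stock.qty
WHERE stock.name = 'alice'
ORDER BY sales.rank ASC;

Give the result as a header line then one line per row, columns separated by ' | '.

After JOIN stock (4 rows):
sales.rank | sales.price | sales.score | sales.qty | stock.tag | stock.qty | stock.name
20 | 30 | 9 | 1 | B | 1 | eve
6 | 5 | 3 | 7 | B | 7 | carol
6 | 3 | 3 | 9 | A | 9 | alice
6 | 3 | 3 | 9 | E | 9 | eve
After WHERE (1 rows):
sales.rank | sales.price | sales.score | sales.qty | stock.tag | stock.qty | stock.name
6 | 3 | 3 | 9 | A | 9 | alice
After SELECT (1 rows):
sales.rank
6
After ORDER BY (1 rows):
sales.rank
6

== RESULT ==
sales.rank
6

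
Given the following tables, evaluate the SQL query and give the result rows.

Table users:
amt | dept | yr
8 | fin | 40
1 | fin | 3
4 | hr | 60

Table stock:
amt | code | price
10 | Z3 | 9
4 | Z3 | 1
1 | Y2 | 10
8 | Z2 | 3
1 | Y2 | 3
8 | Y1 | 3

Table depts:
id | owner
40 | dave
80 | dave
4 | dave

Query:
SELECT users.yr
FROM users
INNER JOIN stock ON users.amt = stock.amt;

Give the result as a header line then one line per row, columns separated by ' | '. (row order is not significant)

== RESULT ==
users.yr
40
40
3
3
60

Derivation:
After JOIN stock (5 rows):
users.amt | users.dept | users.yr | stock.amt | stock.code | stock.price
8 | fin | 40 | 8 | Z2 | 3
8 | fin | 40 | 8 | Y1 | 3
1 | fin | 3 | 1 | Y2 | 10
1 | fin | 3 | 1 | Y2 | 3
4 | hr | 60 | 4 | Z3 | 1
After SELECT (5 rows):
users.yr
40
40
3
3
60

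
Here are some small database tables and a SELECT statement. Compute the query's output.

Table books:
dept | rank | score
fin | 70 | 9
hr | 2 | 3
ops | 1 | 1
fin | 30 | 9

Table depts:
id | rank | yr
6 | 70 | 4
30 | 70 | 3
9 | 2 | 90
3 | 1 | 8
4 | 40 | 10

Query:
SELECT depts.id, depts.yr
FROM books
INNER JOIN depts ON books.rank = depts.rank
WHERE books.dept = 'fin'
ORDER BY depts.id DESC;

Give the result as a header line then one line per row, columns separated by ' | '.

== RESULT ==
depts.id | depts.yr
30 | 3
6 | 4

Derivation:
After JOIN depts (4 rows):
books.dept | books.rank | books.score | depts.id | depts.rank | depts.yr
fin | 70 | 9 | 6 | 70 | 4
fin | 70 | 9 | 30 | 70 | 3
hr | 2 | 3 | 9 | 2 | 90
ops | 1 | 1 | 3 | 1 | 8
After WHERE (2 rows):
books.dept | books.rank | books.score | depts.id | depts.rank | depts.yr
fin | 70 | 9 | 6 | 70 | 4
fin | 70 | 9 | 30 | 70 | 3
After SELECT (2 rows):
depts.id | depts.yr
6 | 4
30 | 3
After ORDER BY (2 rows):
depts.id | depts.yr
30 | 3
6 | 4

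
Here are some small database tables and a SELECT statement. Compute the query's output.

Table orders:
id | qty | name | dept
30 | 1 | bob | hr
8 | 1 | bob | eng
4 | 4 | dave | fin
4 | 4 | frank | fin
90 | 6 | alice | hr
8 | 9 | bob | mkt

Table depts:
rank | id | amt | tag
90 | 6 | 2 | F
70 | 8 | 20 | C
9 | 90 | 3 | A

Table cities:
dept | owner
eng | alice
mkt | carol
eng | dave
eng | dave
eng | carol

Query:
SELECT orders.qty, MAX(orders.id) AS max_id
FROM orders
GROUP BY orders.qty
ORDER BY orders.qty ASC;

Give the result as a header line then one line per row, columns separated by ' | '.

== RESULT ==
orders.qty | max_id
1 | 30
4 | 4
6 | 90
9 | 8

Derivation:
After GROUP BY (4 rows):
orders.qty | max_id
1 | 30
4 | 4
6 | 90
9 | 8
After ORDER BY (4 rows):
orders.qty | max_id
1 | 30
4 | 4
6 | 90
9 | 8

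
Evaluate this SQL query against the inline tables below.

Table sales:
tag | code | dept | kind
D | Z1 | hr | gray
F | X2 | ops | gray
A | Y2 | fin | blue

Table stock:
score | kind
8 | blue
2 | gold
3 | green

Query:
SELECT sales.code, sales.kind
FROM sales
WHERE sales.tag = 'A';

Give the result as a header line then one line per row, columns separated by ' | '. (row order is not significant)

After WHERE (1 rows):
sales.tag | sales.code | sales.dept | sales.kind
A | Y2 | fin | blue
After SELECT (1 rows):
sales.code | sales.kind
Y2 | blue

== RESULT ==
sales.code | sales.kind
Y2 | blue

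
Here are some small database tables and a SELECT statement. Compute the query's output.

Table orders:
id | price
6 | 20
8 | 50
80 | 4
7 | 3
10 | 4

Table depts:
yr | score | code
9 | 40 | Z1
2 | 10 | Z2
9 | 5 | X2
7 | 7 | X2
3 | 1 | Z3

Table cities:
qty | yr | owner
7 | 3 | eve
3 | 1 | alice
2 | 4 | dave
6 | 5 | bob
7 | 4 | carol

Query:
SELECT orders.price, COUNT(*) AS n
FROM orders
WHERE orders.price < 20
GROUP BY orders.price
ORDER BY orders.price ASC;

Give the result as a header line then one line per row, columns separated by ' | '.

== RESULT ==
orders.price | n
3 | 1
4 | 2

Derivation:
After WHERE (3 rows):
orders.id | orders.price
80 | 4
7 | 3
10 | 4
After GROUP BY (2 rows):
orders.price | n
4 | 2
3 | 1
After ORDER BY (2 rows):
orders.price | n
3 | 1
4 | 2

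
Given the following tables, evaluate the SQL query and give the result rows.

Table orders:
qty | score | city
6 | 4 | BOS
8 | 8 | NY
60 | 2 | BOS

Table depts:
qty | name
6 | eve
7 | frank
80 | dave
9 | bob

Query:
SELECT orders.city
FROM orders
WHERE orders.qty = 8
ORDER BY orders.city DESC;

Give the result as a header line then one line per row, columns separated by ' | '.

After WHERE (1 rows):
orders.qty | orders.score | orders.city
8 | 8 | NY
After SELECT (1 rows):
orders.city
NY
After ORDER BY (1 rows):
orders.city
NY

== RESULT ==
orders.city
NY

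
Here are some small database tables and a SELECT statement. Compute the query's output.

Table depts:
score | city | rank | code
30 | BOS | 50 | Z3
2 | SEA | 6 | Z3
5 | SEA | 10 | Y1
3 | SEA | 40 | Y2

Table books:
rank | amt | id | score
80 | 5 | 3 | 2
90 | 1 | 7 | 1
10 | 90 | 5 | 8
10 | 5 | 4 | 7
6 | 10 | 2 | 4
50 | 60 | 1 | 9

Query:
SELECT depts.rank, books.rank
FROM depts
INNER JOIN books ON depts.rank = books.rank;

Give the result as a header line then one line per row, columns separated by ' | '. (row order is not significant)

== RESULT ==
depts.rank | books.rank
50 | 50
6 | 6
10 | 10
10 | 10

Derivation:
After JOIN books (4 rows):
depts.score | depts.city | depts.rank | depts.code | books.rank | books.amt | books.id | books.score
30 | BOS | 50 | Z3 | 50 | 60 | 1 | 9
2 | SEA | 6 | Z3 | 6 | 10 | 2 | 4
5 | SEA | 10 | Y1 | 10 | 90 | 5 | 8
5 | SEA | 10 | Y1 | 10 | 5 | 4 | 7
After SELECT (4 rows):
depts.rank | books.rank
50 | 50
6 | 6
10 | 10
10 | 10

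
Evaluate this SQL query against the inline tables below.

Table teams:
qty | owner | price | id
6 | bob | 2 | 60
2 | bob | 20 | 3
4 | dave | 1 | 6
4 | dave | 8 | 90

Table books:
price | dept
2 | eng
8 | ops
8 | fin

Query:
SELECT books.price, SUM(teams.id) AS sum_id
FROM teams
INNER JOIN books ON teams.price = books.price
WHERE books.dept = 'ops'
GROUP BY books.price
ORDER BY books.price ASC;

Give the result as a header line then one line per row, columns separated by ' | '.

After JOIN books (3 rows):
teams.qty | teams.owner | teams.price | teams.id | books.price | books.dept
6 | bob | 2 | 60 | 2 | eng
4 | dave | 8 | 90 | 8 | ops
4 | dave | 8 | 90 | 8 | fin
After WHERE (1 rows):
teams.qty | teams.owner | teams.price | teams.id | books.price | books.dept
4 | dave | 8 | 90 | 8 | ops
After GROUP BY (1 rows):
books.price | sum_id
8 | 90
After ORDER BY (1 rows):
books.price | sum_id
8 | 90

== RESULT ==
books.price | sum_id
8 | 90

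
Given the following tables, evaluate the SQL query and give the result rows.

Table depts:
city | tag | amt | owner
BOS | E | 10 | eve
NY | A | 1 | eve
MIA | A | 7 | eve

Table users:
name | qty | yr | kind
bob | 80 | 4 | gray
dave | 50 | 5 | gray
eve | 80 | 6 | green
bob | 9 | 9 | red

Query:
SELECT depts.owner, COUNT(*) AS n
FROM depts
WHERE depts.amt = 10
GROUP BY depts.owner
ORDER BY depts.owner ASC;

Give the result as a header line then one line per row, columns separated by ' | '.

After WHERE (1 rows):
depts.city | depts.tag | depts.amt | depts.owner
BOS | E | 10 | eve
After GROUP BY (1 rows):
depts.owner | n
eve | 1
After ORDER BY (1 rows):
depts.owner | n
eve | 1

== RESULT ==
depts.owner | n
eve | 1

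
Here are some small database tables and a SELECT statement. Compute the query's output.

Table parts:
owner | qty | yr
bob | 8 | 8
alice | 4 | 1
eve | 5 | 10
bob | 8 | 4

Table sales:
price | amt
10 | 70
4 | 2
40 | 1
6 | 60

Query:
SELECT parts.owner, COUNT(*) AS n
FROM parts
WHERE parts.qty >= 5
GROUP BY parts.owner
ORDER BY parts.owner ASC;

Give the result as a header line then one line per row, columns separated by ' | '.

== RESULT ==
parts.owner | n
bob | 2
eve | 1

Derivation:
After WHERE (3 rows):
parts.owner | parts.qty | parts.yr
bob | 8 | 8
eve | 5 | 10
bob | 8 | 4
After GROUP BY (2 rows):
parts.owner | n
bob | 2
eve | 1
After ORDER BY (2 rows):
parts.owner | n
bob | 2
eve | 1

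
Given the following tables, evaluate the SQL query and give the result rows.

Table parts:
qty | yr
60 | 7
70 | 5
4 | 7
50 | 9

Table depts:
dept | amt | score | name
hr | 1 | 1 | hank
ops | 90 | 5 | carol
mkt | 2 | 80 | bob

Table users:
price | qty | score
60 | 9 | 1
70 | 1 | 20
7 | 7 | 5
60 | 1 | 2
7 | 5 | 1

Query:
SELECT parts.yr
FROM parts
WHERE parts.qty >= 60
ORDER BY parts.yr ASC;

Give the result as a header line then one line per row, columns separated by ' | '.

After WHERE (2 rows):
parts.qty | parts.yr
60 | 7
70 | 5
After SELECT (2 rows):
parts.yr
7
5
After ORDER BY (2 rows):
parts.yr
5
7

== RESULT ==
parts.yr
5
7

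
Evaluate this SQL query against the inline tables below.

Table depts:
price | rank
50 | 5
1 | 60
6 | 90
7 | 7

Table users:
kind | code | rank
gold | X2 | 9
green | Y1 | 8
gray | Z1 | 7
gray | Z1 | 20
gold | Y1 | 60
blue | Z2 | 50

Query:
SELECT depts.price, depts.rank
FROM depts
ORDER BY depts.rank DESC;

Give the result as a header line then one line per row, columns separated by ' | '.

After SELECT (4 rows):
depts.price | depts.rank
50 | 5
1 | 60
6 | 90
7 | 7
After ORDER BY (4 rows):
depts.price | depts.rank
6 | 90
1 | 60
7 | 7
50 | 5

== RESULT ==
depts.price | depts.rank
6 | 90
1 | 60
7 | 7
50 | 5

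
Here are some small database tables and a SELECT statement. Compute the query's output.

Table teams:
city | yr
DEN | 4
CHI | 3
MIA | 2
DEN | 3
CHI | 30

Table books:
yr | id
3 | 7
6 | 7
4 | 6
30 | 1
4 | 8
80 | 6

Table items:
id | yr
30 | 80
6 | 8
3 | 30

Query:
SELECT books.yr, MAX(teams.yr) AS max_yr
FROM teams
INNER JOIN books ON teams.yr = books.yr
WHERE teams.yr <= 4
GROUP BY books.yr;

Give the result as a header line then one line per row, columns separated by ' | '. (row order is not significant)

After JOIN books (5 rows):
teams.city | teams.yr | books.yr | books.id
DEN | 4 | 4 | 6
DEN | 4 | 4 | 8
CHI | 3 | 3 | 7
DEN | 3 | 3 | 7
CHI | 30 | 30 | 1
After WHERE (4 rows):
teams.city | teams.yr | books.yr | books.id
DEN | 4 | 4 | 6
DEN | 4 | 4 | 8
CHI | 3 | 3 | 7
DEN | 3 | 3 | 7
After GROUP BY (2 rows):
books.yr | max_yr
4 | 4
3 | 3

== RESULT ==
books.yr | max_yr
4 | 4
3 | 3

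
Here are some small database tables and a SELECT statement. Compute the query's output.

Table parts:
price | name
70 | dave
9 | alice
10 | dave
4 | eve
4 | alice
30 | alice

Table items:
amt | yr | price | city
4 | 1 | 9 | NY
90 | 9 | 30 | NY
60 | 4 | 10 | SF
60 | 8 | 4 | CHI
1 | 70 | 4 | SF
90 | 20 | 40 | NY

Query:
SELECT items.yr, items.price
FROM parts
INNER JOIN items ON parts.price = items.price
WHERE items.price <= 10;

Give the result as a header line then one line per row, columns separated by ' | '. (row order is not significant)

After JOIN items (7 rows):
parts.price | parts.name | items.amt | items.yr | items.price | items.city
9 | alice | 4 | 1 | 9 | NY
10 | dave | 60 | 4 | 10 | SF
4 | eve | 60 | 8 | 4 | CHI
4 | eve | 1 | 70 | 4 | SF
4 | alice | 60 | 8 | 4 | CHI
4 | alice | 1 | 70 | 4 | SF
30 | alice | 90 | 9 | 30 | NY
After WHERE (6 rows):
parts.price | parts.name | items.amt | items.yr | items.price | items.city
9 | alice | 4 | 1 | 9 | NY
10 | dave | 60 | 4 | 10 | SF
4 | eve | 60 | 8 | 4 | CHI
4 | eve | 1 | 70 | 4 | SF
4 | alice | 60 | 8 | 4 | CHI
4 | alice | 1 | 70 | 4 | SF
After SELECT (6 rows):
items.yr | items.price
1 | 9
4 | 10
8 | 4
70 | 4
8 | 4
70 | 4

== RESULT ==
items.yr | items.price
1 | 9
4 | 10
8 | 4
70 | 4
8 | 4
70 | 4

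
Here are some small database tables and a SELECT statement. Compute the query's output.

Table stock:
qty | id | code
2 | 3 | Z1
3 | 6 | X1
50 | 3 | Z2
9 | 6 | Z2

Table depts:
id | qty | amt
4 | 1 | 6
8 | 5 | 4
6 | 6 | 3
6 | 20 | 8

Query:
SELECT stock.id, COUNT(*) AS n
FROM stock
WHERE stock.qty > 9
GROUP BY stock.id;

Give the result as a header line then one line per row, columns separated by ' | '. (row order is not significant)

== RESULT ==
stock.id | n
3 | 1

Derivation:
After WHERE (1 rows):
stock.qty | stock.id | stock.code
50 | 3 | Z2
After GROUP BY (1 rows):
stock.id | n
3 | 1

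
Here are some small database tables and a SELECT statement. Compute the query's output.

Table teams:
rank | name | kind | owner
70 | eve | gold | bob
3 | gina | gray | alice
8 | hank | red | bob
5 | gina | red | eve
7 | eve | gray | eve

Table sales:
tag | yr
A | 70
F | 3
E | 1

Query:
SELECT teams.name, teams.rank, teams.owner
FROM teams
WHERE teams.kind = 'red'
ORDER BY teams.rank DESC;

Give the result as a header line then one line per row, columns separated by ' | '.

After WHERE (2 rows):
teams.rank | teams.name | teams.kind | teams.owner
8 | hank | red | bob
5 | gina | red | eve
After SELECT (2 rows):
teams.name | teams.rank | teams.owner
hank | 8 | bob
gina | 5 | eve
After ORDER BY (2 rows):
teams.name | teams.rank | teams.owner
hank | 8 | bob
gina | 5 | eve

== RESULT ==
teams.name | teams.rank | teams.owner
hank | 8 | bob
gina | 5 | eve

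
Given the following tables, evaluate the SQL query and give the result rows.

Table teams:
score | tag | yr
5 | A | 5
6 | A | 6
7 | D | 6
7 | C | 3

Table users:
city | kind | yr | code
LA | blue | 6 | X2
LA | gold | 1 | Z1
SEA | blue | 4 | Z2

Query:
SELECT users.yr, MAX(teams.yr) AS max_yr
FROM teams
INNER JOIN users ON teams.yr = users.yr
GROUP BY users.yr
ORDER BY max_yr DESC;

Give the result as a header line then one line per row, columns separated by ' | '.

== RESULT ==
users.yr | max_yr
6 | 6

Derivation:
After JOIN users (2 rows):
teams.score | teams.tag | teams.yr | users.city | users.kind | users.yr | users.code
6 | A | 6 | LA | blue | 6 | X2
7 | D | 6 | LA | blue | 6 | X2
After GROUP BY (1 rows):
users.yr | max_yr
6 | 6
After ORDER BY (1 rows):
users.yr | max_yr
6 | 6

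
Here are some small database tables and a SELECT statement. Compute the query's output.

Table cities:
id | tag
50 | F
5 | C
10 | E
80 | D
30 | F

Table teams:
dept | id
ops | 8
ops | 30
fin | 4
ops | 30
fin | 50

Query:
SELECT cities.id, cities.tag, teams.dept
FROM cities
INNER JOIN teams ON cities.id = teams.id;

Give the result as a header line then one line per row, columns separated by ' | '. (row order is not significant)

== RESULT ==
cities.id | cities.tag | teams.dept
50 | F | fin
30 | F | ops
30 | F | ops

Derivation:
After JOIN teams (3 rows):
cities.id | cities.tag | teams.dept | teams.id
50 | F | fin | 50
30 | F | ops | 30
30 | F | ops | 30
After SELECT (3 rows):
cities.id | cities.tag | teams.dept
50 | F | fin
30 | F | ops
30 | F | ops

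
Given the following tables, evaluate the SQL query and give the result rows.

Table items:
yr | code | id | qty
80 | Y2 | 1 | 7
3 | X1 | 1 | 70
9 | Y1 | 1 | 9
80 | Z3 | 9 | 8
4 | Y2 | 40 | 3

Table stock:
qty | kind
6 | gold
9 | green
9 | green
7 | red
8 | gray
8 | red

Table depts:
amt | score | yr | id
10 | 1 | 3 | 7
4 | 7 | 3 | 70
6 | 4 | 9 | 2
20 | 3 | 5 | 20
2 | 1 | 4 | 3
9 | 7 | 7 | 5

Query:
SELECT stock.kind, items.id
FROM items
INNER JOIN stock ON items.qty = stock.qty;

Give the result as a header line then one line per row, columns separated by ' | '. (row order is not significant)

After JOIN stock (5 rows):
items.yr | items.code | items.id | items.qty | stock.qty | stock.kind
80 | Y2 | 1 | 7 | 7 | red
9 | Y1 | 1 | 9 | 9 | green
9 | Y1 | 1 | 9 | 9 | green
80 | Z3 | 9 | 8 | 8 | gray
80 | Z3 | 9 | 8 | 8 | red
After SELECT (5 rows):
stock.kind | items.id
red | 1
green | 1
green | 1
gray | 9
red | 9

== RESULT ==
stock.kind | items.id
red | 1
green | 1
green | 1
gray | 9
red | 9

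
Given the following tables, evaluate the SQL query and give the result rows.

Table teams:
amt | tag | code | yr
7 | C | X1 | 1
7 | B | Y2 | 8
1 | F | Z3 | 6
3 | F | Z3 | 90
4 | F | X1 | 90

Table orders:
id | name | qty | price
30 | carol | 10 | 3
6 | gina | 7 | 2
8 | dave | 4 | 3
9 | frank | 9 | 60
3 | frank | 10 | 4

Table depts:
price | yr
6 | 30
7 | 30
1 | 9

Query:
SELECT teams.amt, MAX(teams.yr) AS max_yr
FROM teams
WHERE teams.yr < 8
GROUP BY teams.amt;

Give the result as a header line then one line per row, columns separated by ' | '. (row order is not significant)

After WHERE (2 rows):
teams.amt | teams.tag | teams.code | teams.yr
7 | C | X1 | 1
1 | F | Z3 | 6
After GROUP BY (2 rows):
teams.amt | max_yr
7 | 1
1 | 6

== RESULT ==
teams.amt | max_yr
7 | 1
1 | 6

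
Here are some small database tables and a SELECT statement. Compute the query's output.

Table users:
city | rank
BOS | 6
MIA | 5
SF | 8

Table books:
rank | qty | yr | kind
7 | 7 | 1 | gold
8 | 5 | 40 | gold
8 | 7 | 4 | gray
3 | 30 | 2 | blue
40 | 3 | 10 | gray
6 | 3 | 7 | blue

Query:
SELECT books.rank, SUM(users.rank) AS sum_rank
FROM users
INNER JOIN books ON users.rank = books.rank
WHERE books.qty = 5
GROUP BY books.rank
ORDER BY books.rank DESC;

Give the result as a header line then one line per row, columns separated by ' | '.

After JOIN books (3 rows):
users.city | users.rank | books.rank | books.qty | books.yr | books.kind
BOS | 6 | 6 | 3 | 7 | blue
SF | 8 | 8 | 5 | 40 | gold
SF | 8 | 8 | 7 | 4 | gray
After WHERE (1 rows):
users.city | users.rank | books.rank | books.qty | books.yr | books.kind
SF | 8 | 8 | 5 | 40 | gold
After GROUP BY (1 rows):
books.rank | sum_rank
8 | 8
After ORDER BY (1 rows):
books.rank | sum_rank
8 | 8

== RESULT ==
books.rank | sum_rank
8 | 8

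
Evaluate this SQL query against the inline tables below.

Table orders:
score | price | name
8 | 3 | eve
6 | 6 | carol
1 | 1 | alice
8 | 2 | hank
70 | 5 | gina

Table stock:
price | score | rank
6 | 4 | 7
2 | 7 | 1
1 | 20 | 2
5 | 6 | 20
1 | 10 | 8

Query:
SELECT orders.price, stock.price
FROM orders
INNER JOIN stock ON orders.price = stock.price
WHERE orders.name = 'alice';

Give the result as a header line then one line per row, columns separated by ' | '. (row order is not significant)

== RESULT ==
orders.price | stock.price
1 | 1
1 | 1

Derivation:
After JOIN stock (5 rows):
orders.score | orders.price | orders.name | stock.price | stock.score | stock.rank
6 | 6 | carol | 6 | 4 | 7
1 | 1 | alice | 1 | 20 | 2
1 | 1 | alice | 1 | 10 | 8
8 | 2 | hank | 2 | 7 | 1
70 | 5 | gina | 5 | 6 | 20
After WHERE (2 rows):
orders.score | orders.price | orders.name | stock.price | stock.score | stock.rank
1 | 1 | alice | 1 | 20 | 2
1 | 1 | alice | 1 | 10 | 8
After SELECT (2 rows):
orders.price | stock.price
1 | 1
1 | 1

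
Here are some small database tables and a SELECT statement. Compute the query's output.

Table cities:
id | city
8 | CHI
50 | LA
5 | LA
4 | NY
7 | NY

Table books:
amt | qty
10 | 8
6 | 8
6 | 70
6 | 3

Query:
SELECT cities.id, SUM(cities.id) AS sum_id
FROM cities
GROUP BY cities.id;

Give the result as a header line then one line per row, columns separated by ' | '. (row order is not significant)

== RESULT ==
cities.id | sum_id
8 | 8
50 | 50
5 | 5
4 | 4
7 | 7

Derivation:
After GROUP BY (5 rows):
cities.id | sum_id
8 | 8
50 | 50
5 | 5
4 | 4
7 | 7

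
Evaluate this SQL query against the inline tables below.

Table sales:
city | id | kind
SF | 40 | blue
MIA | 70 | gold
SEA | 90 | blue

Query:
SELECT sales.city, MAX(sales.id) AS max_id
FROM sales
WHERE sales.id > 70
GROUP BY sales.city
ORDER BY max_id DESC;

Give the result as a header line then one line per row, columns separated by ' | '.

After WHERE (1 rows):
sales.city | sales.id | sales.kind
SEA | 90 | blue
After GROUP BY (1 rows):
sales.city | max_id
SEA | 90
After ORDER BY (1 rows):
sales.city | max_id
SEA | 90

== RESULT ==
sales.city | max_id
SEA | 90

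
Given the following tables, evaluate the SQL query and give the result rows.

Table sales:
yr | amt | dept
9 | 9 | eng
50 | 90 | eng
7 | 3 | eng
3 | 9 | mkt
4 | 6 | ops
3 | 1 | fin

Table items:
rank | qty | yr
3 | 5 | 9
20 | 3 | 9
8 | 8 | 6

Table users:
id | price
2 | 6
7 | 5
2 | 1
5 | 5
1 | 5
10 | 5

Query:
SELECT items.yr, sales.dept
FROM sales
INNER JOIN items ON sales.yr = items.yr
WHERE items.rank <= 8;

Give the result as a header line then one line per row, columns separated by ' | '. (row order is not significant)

== RESULT ==
items.yr | sales.dept
9 | eng

Derivation:
After JOIN items (2 rows):
sales.yr | sales.amt | sales.dept | items.rank | items.qty | items.yr
9 | 9 | eng | 3 | 5 | 9
9 | 9 | eng | 20 | 3 | 9
After WHERE (1 rows):
sales.yr | sales.amt | sales.dept | items.rank | items.qty | items.yr
9 | 9 | eng | 3 | 5 | 9
After SELECT (1 rows):
items.yr | sales.dept
9 | eng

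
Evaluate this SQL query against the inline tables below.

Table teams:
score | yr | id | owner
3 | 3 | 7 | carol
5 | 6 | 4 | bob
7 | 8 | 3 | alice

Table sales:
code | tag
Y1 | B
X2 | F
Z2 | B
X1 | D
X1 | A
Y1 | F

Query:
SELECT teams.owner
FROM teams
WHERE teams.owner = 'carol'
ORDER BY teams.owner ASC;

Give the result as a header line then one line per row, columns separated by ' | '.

After WHERE (1 rows):
teams.score | teams.yr | teams.id | teams.owner
3 | 3 | 7 | carol
After SELECT (1 rows):
teams.owner
carol
After ORDER BY (1 rows):
teams.owner
carol

== RESULT ==
teams.owner
carol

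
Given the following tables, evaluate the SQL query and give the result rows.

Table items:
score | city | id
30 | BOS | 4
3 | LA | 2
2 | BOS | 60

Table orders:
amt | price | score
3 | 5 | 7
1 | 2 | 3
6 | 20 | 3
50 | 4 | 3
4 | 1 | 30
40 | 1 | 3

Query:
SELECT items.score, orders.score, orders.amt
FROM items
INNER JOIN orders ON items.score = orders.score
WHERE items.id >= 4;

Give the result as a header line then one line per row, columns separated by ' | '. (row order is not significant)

After JOIN orders (5 rows):
items.score | items.city | items.id | orders.amt | orders.price | orders.score
30 | BOS | 4 | 4 | 1 | 30
3 | LA | 2 | 1 | 2 | 3
3 | LA | 2 | 6 | 20 | 3
3 | LA | 2 | 50 | 4 | 3
3 | LA | 2 | 40 | 1 | 3
After WHERE (1 rows):
items.score | items.city | items.id | orders.amt | orders.price | orders.score
30 | BOS | 4 | 4 | 1 | 30
After SELECT (1 rows):
items.score | orders.score | orders.amt
30 | 30 | 4

== RESULT ==
items.score | orders.score | orders.amt
30 | 30 | 4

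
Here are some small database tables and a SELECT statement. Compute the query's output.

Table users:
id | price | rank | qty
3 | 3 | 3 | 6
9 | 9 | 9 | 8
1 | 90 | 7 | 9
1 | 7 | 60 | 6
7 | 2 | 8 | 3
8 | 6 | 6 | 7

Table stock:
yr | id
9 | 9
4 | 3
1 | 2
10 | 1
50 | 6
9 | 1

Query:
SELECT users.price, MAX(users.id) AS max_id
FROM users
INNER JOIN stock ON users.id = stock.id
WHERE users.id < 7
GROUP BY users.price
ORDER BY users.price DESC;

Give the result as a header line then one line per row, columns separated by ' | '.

== RESULT ==
users.price | max_id
90 | 1
7 | 1
3 | 3

Derivation:
After JOIN stock (6 rows):
users.id | users.price | users.rank | users.qty | stock.yr | stock.id
3 | 3 | 3 | 6 | 4 | 3
9 | 9 | 9 | 8 | 9 | 9
1 | 90 | 7 | 9 | 10 | 1
1 | 90 | 7 | 9 | 9 | 1
1 | 7 | 60 | 6 | 10 | 1
1 | 7 | 60 | 6 | 9 | 1
After WHERE (5 rows):
users.id | users.price | users.rank | users.qty | stock.yr | stock.id
3 | 3 | 3 | 6 | 4 | 3
1 | 90 | 7 | 9 | 10 | 1
1 | 90 | 7 | 9 | 9 | 1
1 | 7 | 60 | 6 | 10 | 1
1 | 7 | 60 | 6 | 9 | 1
After GROUP BY (3 rows):
users.price | max_id
3 | 3
90 | 1
7 | 1
After ORDER BY (3 rows):
users.price | max_id
90 | 1
7 | 1
3 | 3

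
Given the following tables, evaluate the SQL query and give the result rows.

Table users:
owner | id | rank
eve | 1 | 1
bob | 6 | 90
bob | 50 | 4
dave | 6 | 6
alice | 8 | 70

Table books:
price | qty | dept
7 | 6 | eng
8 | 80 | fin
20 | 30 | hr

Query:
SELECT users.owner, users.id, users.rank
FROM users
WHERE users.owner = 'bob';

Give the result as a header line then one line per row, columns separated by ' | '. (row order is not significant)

After WHERE (2 rows):
users.owner | users.id | users.rank
bob | 6 | 90
bob | 50 | 4
After SELECT (2 rows):
users.owner | users.id | users.rank
bob | 6 | 90
bob | 50 | 4

== RESULT ==
users.owner | users.id | users.rank
bob | 6 | 90
bob | 50 | 4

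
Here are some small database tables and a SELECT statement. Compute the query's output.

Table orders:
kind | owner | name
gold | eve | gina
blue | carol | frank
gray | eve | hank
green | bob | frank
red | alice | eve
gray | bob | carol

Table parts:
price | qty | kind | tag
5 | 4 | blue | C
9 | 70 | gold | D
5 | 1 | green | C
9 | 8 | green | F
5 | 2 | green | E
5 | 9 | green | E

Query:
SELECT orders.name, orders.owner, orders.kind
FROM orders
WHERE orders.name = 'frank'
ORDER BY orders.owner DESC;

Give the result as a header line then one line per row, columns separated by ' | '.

== RESULT ==
orders.name | orders.owner | orders.kind
frank | carol | blue
frank | bob | green

Derivation:
After WHERE (2 rows):
orders.kind | orders.owner | orders.name
blue | carol | frank
green | bob | frank
After SELECT (2 rows):
orders.name | orders.owner | orders.kind
frank | carol | blue
frank | bob | green
After ORDER BY (2 rows):
orders.name | orders.owner | orders.kind
frank | carol | blue
frank | bob | green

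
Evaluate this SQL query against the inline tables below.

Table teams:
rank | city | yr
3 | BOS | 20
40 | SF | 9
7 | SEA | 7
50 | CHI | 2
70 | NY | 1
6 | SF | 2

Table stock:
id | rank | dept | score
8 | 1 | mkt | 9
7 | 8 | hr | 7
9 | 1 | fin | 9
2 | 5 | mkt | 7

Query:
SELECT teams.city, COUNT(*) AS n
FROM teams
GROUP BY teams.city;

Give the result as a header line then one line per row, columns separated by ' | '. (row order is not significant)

== RESULT ==
teams.city | n
BOS | 1
SF | 2
SEA | 1
CHI | 1
NY | 1

Derivation:
After GROUP BY (5 rows):
teams.city | n
BOS | 1
SF | 2
SEA | 1
CHI | 1
NY | 1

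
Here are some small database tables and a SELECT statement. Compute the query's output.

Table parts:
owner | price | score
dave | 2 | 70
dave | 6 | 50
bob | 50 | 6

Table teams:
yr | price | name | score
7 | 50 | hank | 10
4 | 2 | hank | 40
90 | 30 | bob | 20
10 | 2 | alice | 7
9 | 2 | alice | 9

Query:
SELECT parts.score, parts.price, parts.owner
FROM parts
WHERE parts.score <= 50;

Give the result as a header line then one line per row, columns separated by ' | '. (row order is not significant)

After WHERE (2 rows):
parts.owner | parts.price | parts.score
dave | 6 | 50
bob | 50 | 6
After SELECT (2 rows):
parts.score | parts.price | parts.owner
50 | 6 | dave
6 | 50 | bob

== RESULT ==
parts.score | parts.price | parts.owner
50 | 6 | dave
6 | 50 | bob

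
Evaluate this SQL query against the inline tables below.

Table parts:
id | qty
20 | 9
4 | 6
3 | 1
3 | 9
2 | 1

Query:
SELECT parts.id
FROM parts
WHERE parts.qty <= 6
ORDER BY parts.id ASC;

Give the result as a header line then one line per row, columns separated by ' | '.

== RESULT ==
parts.id
2
3
4

Derivation:
After WHERE (3 rows):
parts.id | parts.qty
4 | 6
3 | 1
2 | 1
After SELECT (3 rows):
parts.id
4
3
2
After ORDER BY (3 rows):
parts.id
2
3
4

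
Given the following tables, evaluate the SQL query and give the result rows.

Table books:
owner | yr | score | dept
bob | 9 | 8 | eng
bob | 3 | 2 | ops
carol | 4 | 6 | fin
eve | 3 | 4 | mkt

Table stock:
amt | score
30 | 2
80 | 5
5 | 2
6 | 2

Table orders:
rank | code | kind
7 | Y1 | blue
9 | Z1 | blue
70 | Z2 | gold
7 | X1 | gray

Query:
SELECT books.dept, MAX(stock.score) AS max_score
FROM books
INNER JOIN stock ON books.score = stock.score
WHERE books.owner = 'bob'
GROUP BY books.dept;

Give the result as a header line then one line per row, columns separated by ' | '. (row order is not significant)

After JOIN stock (3 rows):
books.owner | books.yr | books.score | books.dept | stock.amt | stock.score
bob | 3 | 2 | ops | 30 | 2
bob | 3 | 2 | ops | 5 | 2
bob | 3 | 2 | ops | 6 | 2
After WHERE (3 rows):
books.owner | books.yr | books.score | books.dept | stock.amt | stock.score
bob | 3 | 2 | ops | 30 | 2
bob | 3 | 2 | ops | 5 | 2
bob | 3 | 2 | ops | 6 | 2
After GROUP BY (1 rows):
books.dept | max_score
ops | 2

== RESULT ==
books.dept | max_score
ops | 2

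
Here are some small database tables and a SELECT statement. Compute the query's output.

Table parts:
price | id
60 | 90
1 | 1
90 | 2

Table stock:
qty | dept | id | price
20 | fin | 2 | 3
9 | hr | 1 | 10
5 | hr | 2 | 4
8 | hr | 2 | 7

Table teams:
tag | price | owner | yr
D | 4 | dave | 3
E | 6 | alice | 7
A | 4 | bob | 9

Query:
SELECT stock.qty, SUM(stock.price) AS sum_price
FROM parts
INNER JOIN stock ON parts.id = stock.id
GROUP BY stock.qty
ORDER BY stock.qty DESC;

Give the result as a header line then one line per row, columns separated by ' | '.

After JOIN stock (4 rows):
parts.price | parts.id | stock.qty | stock.dept | stock.id | stock.price
1 | 1 | 9 | hr | 1 | 10
90 | 2 | 20 | fin | 2 | 3
90 | 2 | 5 | hr | 2 | 4
90 | 2 | 8 | hr | 2 | 7
After GROUP BY (4 rows):
stock.qty | sum_price
9 | 10
20 | 3
5 | 4
8 | 7
After ORDER BY (4 rows):
stock.qty | sum_price
20 | 3
9 | 10
8 | 7
5 | 4

== RESULT ==
stock.qty | sum_price
20 | 3
9 | 10
8 | 7
5 | 4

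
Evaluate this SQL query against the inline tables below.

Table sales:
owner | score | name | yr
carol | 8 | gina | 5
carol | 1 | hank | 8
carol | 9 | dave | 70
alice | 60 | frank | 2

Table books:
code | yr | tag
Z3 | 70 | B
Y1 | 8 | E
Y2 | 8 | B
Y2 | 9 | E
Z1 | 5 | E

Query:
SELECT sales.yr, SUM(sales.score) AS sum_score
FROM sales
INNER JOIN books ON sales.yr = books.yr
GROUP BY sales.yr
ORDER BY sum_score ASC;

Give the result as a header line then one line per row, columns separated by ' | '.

After JOIN books (4 rows):
sales.owner | sales.score | sales.name | sales.yr | books.code | books.yr | books.tag
carol | 8 | gina | 5 | Z1 | 5 | E
carol | 1 | hank | 8 | Y1 | 8 | E
carol | 1 | hank | 8 | Y2 | 8 | B
carol | 9 | dave | 70 | Z3 | 70 | B
After GROUP BY (3 rows):
sales.yr | sum_score
5 | 8
8 | 2
70 | 9
After ORDER BY (3 rows):
sales.yr | sum_score
8 | 2
5 | 8
70 | 9

== RESULT ==
sales.yr | sum_score
8 | 2
5 | 8
70 | 9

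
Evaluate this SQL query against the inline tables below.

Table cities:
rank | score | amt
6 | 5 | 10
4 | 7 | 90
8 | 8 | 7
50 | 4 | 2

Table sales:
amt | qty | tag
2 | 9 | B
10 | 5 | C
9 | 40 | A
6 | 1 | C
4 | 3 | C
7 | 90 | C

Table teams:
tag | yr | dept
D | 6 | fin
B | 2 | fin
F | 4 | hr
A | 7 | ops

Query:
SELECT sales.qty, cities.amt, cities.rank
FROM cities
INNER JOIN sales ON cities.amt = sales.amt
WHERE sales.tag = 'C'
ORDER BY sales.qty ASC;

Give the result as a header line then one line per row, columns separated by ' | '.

== RESULT ==
sales.qty | cities.amt | cities.rank
5 | 10 | 6
90 | 7 | 8

Derivation:
After JOIN sales (3 rows):
cities.rank | cities.score | cities.amt | sales.amt | sales.qty | sales.tag
6 | 5 | 10 | 10 | 5 | C
8 | 8 | 7 | 7 | 90 | C
50 | 4 | 2 | 2 | 9 | B
After WHERE (2 rows):
cities.rank | cities.score | cities.amt | sales.amt | sales.qty | sales.tag
6 | 5 | 10 | 10 | 5 | C
8 | 8 | 7 | 7 | 90 | C
After SELECT (2 rows):
sales.qty | cities.amt | cities.rank
5 | 10 | 6
90 | 7 | 8
After ORDER BY (2 rows):
sales.qty | cities.amt | cities.rank
5 | 10 | 6
90 | 7 | 8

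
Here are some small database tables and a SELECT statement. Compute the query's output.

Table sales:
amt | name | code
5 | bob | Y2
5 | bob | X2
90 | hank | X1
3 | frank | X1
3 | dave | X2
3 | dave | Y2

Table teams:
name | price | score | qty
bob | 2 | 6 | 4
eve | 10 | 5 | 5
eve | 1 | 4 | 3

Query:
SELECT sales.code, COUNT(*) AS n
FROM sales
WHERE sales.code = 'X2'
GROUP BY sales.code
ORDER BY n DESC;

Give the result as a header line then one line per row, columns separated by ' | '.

== RESULT ==
sales.code | n
X2 | 2

Derivation:
After WHERE (2 rows):
sales.amt | sales.name | sales.code
5 | bob | X2
3 | dave | X2
After GROUP BY (1 rows):
sales.code | n
X2 | 2
After ORDER BY (1 rows):
sales.code | n
X2 | 2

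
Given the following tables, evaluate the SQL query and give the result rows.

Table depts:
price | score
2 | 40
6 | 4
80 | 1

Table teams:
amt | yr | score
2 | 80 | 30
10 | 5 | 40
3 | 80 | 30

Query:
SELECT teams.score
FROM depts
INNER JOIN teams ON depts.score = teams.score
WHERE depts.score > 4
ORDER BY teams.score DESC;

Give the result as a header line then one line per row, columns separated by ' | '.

After JOIN teams (1 rows):
depts.price | depts.score | teams.amt | teams.yr | teams.score
2 | 40 | 10 | 5 | 40
After WHERE (1 rows):
depts.price | depts.score | teams.amt | teams.yr | teams.score
2 | 40 | 10 | 5 | 40
After SELECT (1 rows):
teams.score
40
After ORDER BY (1 rows):
teams.score
40

== RESULT ==
teams.score
40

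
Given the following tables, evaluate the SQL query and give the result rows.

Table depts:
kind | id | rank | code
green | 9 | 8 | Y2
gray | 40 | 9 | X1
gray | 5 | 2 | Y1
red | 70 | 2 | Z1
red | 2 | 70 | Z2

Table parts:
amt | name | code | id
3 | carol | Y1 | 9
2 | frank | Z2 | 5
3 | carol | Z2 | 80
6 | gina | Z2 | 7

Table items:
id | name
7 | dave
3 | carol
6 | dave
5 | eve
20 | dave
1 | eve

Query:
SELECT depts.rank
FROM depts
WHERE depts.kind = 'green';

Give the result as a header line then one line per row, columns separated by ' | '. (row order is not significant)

After WHERE (1 rows):
depts.kind | depts.id | depts.rank | depts.code
green | 9 | 8 | Y2
After SELECT (1 rows):
depts.rank
8

== RESULT ==
depts.rank
8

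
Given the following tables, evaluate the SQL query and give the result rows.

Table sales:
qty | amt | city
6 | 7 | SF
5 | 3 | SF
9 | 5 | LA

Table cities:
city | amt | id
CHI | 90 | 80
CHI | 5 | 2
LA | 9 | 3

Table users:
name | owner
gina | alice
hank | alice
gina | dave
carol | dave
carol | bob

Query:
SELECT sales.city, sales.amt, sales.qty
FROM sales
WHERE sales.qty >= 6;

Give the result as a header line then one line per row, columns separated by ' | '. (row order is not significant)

After WHERE (2 rows):
sales.qty | sales.amt | sales.city
6 | 7 | SF
9 | 5 | LA
After SELECT (2 rows):
sales.city | sales.amt | sales.qty
SF | 7 | 6
LA | 5 | 9

== RESULT ==
sales.city | sales.amt | sales.qty
SF | 7 | 6
LA | 5 | 9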